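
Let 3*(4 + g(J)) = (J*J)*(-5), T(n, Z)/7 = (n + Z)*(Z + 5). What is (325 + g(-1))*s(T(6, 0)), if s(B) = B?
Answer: 67060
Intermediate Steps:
T(n, Z) = 7*(5 + Z)*(Z + n) (T(n, Z) = 7*((n + Z)*(Z + 5)) = 7*((Z + n)*(5 + Z)) = 7*((5 + Z)*(Z + n)) = 7*(5 + Z)*(Z + n))
g(J) = -4 - 5*J²/3 (g(J) = -4 + ((J*J)*(-5))/3 = -4 + (J²*(-5))/3 = -4 + (-5*J²)/3 = -4 - 5*J²/3)
(325 + g(-1))*s(T(6, 0)) = (325 + (-4 - 5/3*(-1)²))*(7*0² + 35*0 + 35*6 + 7*0*6) = (325 + (-4 - 5/3*1))*(7*0 + 0 + 210 + 0) = (325 + (-4 - 5/3))*(0 + 0 + 210 + 0) = (325 - 17/3)*210 = (958/3)*210 = 67060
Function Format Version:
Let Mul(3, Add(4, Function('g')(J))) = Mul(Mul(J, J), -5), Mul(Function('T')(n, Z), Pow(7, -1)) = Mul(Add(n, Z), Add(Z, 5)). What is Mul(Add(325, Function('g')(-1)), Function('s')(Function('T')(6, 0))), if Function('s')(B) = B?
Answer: 67060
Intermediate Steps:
Function('T')(n, Z) = Mul(7, Add(5, Z), Add(Z, n)) (Function('T')(n, Z) = Mul(7, Mul(Add(n, Z), Add(Z, 5))) = Mul(7, Mul(Add(Z, n), Add(5, Z))) = Mul(7, Mul(Add(5, Z), Add(Z, n))) = Mul(7, Add(5, Z), Add(Z, n)))
Function('g')(J) = Add(-4, Mul(Rational(-5, 3), Pow(J, 2))) (Function('g')(J) = Add(-4, Mul(Rational(1, 3), Mul(Mul(J, J), -5))) = Add(-4, Mul(Rational(1, 3), Mul(Pow(J, 2), -5))) = Add(-4, Mul(Rational(1, 3), Mul(-5, Pow(J, 2)))) = Add(-4, Mul(Rational(-5, 3), Pow(J, 2))))
Mul(Add(325, Function('g')(-1)), Function('s')(Function('T')(6, 0))) = Mul(Add(325, Add(-4, Mul(Rational(-5, 3), Pow(-1, 2)))), Add(Mul(7, Pow(0, 2)), Mul(35, 0), Mul(35, 6), Mul(7, 0, 6))) = Mul(Add(325, Add(-4, Mul(Rational(-5, 3), 1))), Add(Mul(7, 0), 0, 210, 0)) = Mul(Add(325, Add(-4, Rational(-5, 3))), Add(0, 0, 210, 0)) = Mul(Add(325, Rational(-17, 3)), 210) = Mul(Rational(958, 3), 210) = 67060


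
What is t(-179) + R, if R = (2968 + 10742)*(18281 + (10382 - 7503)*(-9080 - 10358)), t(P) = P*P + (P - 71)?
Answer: -766988383119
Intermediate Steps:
t(P) = -71 + P + P² (t(P) = P² + (-71 + P) = -71 + P + P²)
R = -766988414910 (R = 13710*(18281 + 2879*(-19438)) = 13710*(18281 - 55962002) = 13710*(-55943721) = -766988414910)
t(-179) + R = (-71 - 179 + (-179)²) - 766988414910 = (-71 - 179 + 32041) - 766988414910 = 31791 - 766988414910 = -766988383119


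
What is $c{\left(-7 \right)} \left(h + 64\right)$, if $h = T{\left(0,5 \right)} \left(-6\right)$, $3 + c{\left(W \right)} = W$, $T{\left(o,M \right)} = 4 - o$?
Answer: $-400$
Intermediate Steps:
$c{\left(W \right)} = -3 + W$
$h = -24$ ($h = \left(4 - 0\right) \left(-6\right) = \left(4 + 0\right) \left(-6\right) = 4 \left(-6\right) = -24$)
$c{\left(-7 \right)} \left(h + 64\right) = \left(-3 - 7\right) \left(-24 + 64\right) = \left(-10\right) 40 = -400$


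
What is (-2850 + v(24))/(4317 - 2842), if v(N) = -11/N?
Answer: -68411/35400 ≈ -1.9325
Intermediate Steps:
(-2850 + v(24))/(4317 - 2842) = (-2850 - 11/24)/(4317 - 2842) = (-2850 - 11*1/24)/1475 = (-2850 - 11/24)*(1/1475) = -68411/24*1/1475 = -68411/35400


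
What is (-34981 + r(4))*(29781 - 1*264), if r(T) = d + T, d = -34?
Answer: -1033419687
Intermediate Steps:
r(T) = -34 + T
(-34981 + r(4))*(29781 - 1*264) = (-34981 + (-34 + 4))*(29781 - 1*264) = (-34981 - 30)*(29781 - 264) = -35011*29517 = -1033419687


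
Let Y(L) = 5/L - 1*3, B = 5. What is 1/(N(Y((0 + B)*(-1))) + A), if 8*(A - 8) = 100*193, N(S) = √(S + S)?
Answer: 9682/23435313 - 8*I*√2/23435313 ≈ 0.00041314 - 4.8276e-7*I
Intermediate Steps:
Y(L) = -3 + 5/L (Y(L) = 5/L - 3 = -3 + 5/L)
N(S) = √2*√S (N(S) = √(2*S) = √2*√S)
A = 4841/2 (A = 8 + (100*193)/8 = 8 + (⅛)*19300 = 8 + 4825/2 = 4841/2 ≈ 2420.5)
1/(N(Y((0 + B)*(-1))) + A) = 1/(√2*√(-3 + 5/(((0 + 5)*(-1)))) + 4841/2) = 1/(√2*√(-3 + 5/((5*(-1)))) + 4841/2) = 1/(√2*√(-3 + 5/(-5)) + 4841/2) = 1/(√2*√(-3 + 5*(-⅕)) + 4841/2) = 1/(√2*√(-3 - 1) + 4841/2) = 1/(√2*√(-4) + 4841/2) = 1/(√2*(2*I) + 4841/2) = 1/(2*I*√2 + 4841/2) = 1/(4841/2 + 2*I*√2)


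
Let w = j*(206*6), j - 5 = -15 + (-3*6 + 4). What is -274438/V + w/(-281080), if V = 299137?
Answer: -8533179134/10510178495 ≈ -0.81190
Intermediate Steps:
j = -24 (j = 5 + (-15 + (-3*6 + 4)) = 5 + (-15 + (-18 + 4)) = 5 + (-15 - 14) = 5 - 29 = -24)
w = -29664 (w = -4944*6 = -24*1236 = -29664)
-274438/V + w/(-281080) = -274438/299137 - 29664/(-281080) = -274438*1/299137 - 29664*(-1/281080) = -274438/299137 + 3708/35135 = -8533179134/10510178495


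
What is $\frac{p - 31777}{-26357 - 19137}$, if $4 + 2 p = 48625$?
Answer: $\frac{14933}{90988} \approx 0.16412$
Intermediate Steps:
$p = \frac{48621}{2}$ ($p = -2 + \frac{1}{2} \cdot 48625 = -2 + \frac{48625}{2} = \frac{48621}{2} \approx 24311.0$)
$\frac{p - 31777}{-26357 - 19137} = \frac{\frac{48621}{2} - 31777}{-26357 - 19137} = - \frac{14933}{2 \left(-45494\right)} = \left(- \frac{14933}{2}\right) \left(- \frac{1}{45494}\right) = \frac{14933}{90988}$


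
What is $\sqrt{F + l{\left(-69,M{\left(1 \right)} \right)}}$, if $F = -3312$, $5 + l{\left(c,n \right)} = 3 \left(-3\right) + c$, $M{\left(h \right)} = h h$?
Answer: $i \sqrt{3395} \approx 58.267 i$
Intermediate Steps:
$M{\left(h \right)} = h^{2}$
$l{\left(c,n \right)} = -14 + c$ ($l{\left(c,n \right)} = -5 + \left(3 \left(-3\right) + c\right) = -5 + \left(-9 + c\right) = -14 + c$)
$\sqrt{F + l{\left(-69,M{\left(1 \right)} \right)}} = \sqrt{-3312 - 83} = \sqrt{-3395} = i \sqrt{3395}$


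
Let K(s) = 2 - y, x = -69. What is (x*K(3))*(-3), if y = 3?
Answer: -207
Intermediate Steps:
K(s) = -1 (K(s) = 2 - 1*3 = 2 - 3 = -1)
(x*K(3))*(-3) = -69*(-1)*(-3) = 69*(-3) = -207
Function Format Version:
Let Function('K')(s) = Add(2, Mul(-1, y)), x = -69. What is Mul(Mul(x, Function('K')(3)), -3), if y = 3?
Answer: -207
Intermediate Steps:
Function('K')(s) = -1 (Function('K')(s) = Add(2, Mul(-1, 3)) = Add(2, -3) = -1)
Mul(Mul(x, Function('K')(3)), -3) = Mul(Mul(-69, -1), -3) = Mul(69, -3) = -207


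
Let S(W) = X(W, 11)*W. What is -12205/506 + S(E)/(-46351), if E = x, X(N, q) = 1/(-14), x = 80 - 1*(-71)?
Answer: -1979979741/82087621 ≈ -24.120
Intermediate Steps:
x = 151 (x = 80 + 71 = 151)
X(N, q) = -1/14
E = 151
S(W) = -W/14
-12205/506 + S(E)/(-46351) = -12205/506 - 1/14*151/(-46351) = -12205*1/506 - 151/14*(-1/46351) = -12205/506 + 151/648914 = -1979979741/82087621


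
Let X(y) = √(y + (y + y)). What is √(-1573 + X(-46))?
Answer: √(-1573 + I*√138) ≈ 0.1481 + 39.661*I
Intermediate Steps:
X(y) = √3*√y (X(y) = √(y + 2*y) = √(3*y) = √3*√y)
√(-1573 + X(-46)) = √(-1573 + √3*√(-46)) = √(-1573 + √3*(I*√46)) = √(-1573 + I*√138)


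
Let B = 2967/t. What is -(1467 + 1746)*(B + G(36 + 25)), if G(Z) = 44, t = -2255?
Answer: -309260889/2255 ≈ -1.3714e+5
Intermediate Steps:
B = -2967/2255 (B = 2967/(-2255) = 2967*(-1/2255) = -2967/2255 ≈ -1.3157)
-(1467 + 1746)*(B + G(36 + 25)) = -(1467 + 1746)*(-2967/2255 + 44) = -3213*96253/2255 = -1*309260889/2255 = -309260889/2255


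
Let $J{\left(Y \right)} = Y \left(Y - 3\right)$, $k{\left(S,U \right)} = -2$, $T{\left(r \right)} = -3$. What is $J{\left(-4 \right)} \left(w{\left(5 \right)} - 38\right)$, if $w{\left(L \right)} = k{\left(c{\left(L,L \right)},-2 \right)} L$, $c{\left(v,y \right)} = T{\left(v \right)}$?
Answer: $-1344$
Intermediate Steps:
$c{\left(v,y \right)} = -3$
$J{\left(Y \right)} = Y \left(-3 + Y\right)$
$w{\left(L \right)} = - 2 L$
$J{\left(-4 \right)} \left(w{\left(5 \right)} - 38\right) = - 4 \left(-3 - 4\right) \left(\left(-2\right) 5 - 38\right) = \left(-4\right) \left(-7\right) \left(-10 - 38\right) = 28 \left(-48\right) = -1344$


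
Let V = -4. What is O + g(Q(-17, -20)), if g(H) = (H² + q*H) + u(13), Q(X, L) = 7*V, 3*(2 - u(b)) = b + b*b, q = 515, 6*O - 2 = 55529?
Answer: -8879/2 ≈ -4439.5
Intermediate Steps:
O = 55531/6 (O = ⅓ + (⅙)*55529 = ⅓ + 55529/6 = 55531/6 ≈ 9255.2)
u(b) = 2 - b/3 - b²/3 (u(b) = 2 - (b + b*b)/3 = 2 - (b + b²)/3 = 2 + (-b/3 - b²/3) = 2 - b/3 - b²/3)
Q(X, L) = -28 (Q(X, L) = 7*(-4) = -28)
g(H) = -176/3 + H² + 515*H (g(H) = (H² + 515*H) + (2 - ⅓*13 - ⅓*13²) = (H² + 515*H) + (2 - 13/3 - ⅓*169) = (H² + 515*H) + (2 - 13/3 - 169/3) = (H² + 515*H) - 176/3 = -176/3 + H² + 515*H)
O + g(Q(-17, -20)) = 55531/6 + (-176/3 + (-28)² + 515*(-28)) = 55531/6 + (-176/3 + 784 - 14420) = 55531/6 - 41084/3 = -8879/2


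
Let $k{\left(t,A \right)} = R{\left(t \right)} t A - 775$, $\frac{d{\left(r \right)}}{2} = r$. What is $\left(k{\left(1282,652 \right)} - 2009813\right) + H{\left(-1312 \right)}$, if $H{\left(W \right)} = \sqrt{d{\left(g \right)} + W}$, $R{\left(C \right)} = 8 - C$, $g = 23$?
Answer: $-1066901324 + i \sqrt{1266} \approx -1.0669 \cdot 10^{9} + 35.581 i$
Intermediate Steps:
$d{\left(r \right)} = 2 r$
$H{\left(W \right)} = \sqrt{46 + W}$ ($H{\left(W \right)} = \sqrt{2 \cdot 23 + W} = \sqrt{46 + W}$)
$k{\left(t,A \right)} = -775 + A t \left(8 - t\right)$ ($k{\left(t,A \right)} = \left(8 - t\right) t A - 775 = t \left(8 - t\right) A - 775 = A t \left(8 - t\right) - 775 = -775 + A t \left(8 - t\right)$)
$\left(k{\left(1282,652 \right)} - 2009813\right) + H{\left(-1312 \right)} = \left(\left(-775 - 652 \cdot 1282 \left(-8 + 1282\right)\right) - 2009813\right) + \sqrt{46 - 1312} = \left(\left(-775 - 652 \cdot 1282 \cdot 1274\right) - 2009813\right) + \sqrt{-1266} = \left(\left(-775 - 1064890736\right) - 2009813\right) + i \sqrt{1266} = \left(-1064891511 - 2009813\right) + i \sqrt{1266} = -1066901324 + i \sqrt{1266}$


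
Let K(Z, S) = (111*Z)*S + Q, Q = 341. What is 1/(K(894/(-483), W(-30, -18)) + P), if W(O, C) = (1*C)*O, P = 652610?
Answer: 161/87262991 ≈ 1.8450e-6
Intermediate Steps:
W(O, C) = C*O
K(Z, S) = 341 + 111*S*Z (K(Z, S) = (111*Z)*S + 341 = 111*S*Z + 341 = 341 + 111*S*Z)
1/(K(894/(-483), W(-30, -18)) + P) = 1/((341 + 111*(-18*(-30))*(894/(-483))) + 652610) = 1/((341 + 111*540*(894*(-1/483))) + 652610) = 1/((341 + 111*540*(-298/161)) + 652610) = 1/((341 - 17862120/161) + 652610) = 1/(-17807219/161 + 652610) = 1/(87262991/161) = 161/87262991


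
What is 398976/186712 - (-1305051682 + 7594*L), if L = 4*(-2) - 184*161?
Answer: 35710469253382/23339 ≈ 1.5301e+9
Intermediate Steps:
L = -29632 (L = -8 - 29624 = -29632)
398976/186712 - (-1305051682 + 7594*L) = 398976/186712 - 7594/(1/(-171853 - 29632)) = 398976*(1/186712) - 7594/(1/(-201485)) = 49872/23339 - 7594/(-1/201485) = 49872/23339 - 7594*(-201485) = 49872/23339 + 1530077090 = 35710469253382/23339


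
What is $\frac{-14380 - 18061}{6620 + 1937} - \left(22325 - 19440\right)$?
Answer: $- \frac{24719386}{8557} \approx -2888.8$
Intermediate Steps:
$\frac{-14380 - 18061}{6620 + 1937} - \left(22325 - 19440\right) = - \frac{32441}{8557} - 2885 = - \frac{24719386}{8557}$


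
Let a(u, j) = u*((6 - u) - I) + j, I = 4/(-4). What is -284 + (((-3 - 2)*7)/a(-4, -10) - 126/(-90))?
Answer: -76127/270 ≈ -281.95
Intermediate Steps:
I = -1 (I = 4*(-¼) = -1)
a(u, j) = j + u*(7 - u) (a(u, j) = u*((6 - u) - 1*(-1)) + j = u*((6 - u) + 1) + j = u*(7 - u) + j = j + u*(7 - u))
-284 + (((-3 - 2)*7)/a(-4, -10) - 126/(-90)) = -284 + (((-3 - 2)*7)/(-10 - 1*(-4)² + 7*(-4)) - 126/(-90)) = -284 + ((-5*7)/(-10 - 1*16 - 28) - 126*(-1/90)) = -284 + (-35/(-10 - 16 - 28) + 7/5) = -284 + (-35/(-54) + 7/5) = -284 + (-35*(-1/54) + 7/5) = -284 + (35/54 + 7/5) = -284 + 553/270 = -76127/270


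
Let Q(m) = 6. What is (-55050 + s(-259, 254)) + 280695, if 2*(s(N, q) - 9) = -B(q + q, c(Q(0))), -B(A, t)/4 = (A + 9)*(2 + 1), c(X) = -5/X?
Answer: 228756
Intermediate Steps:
B(A, t) = -108 - 12*A (B(A, t) = -4*(A + 9)*(2 + 1) = -4*(9 + A)*3 = -4*(27 + 3*A) = -108 - 12*A)
s(N, q) = 63 + 12*q (s(N, q) = 9 + (-(-108 - 12*(q + q)))/2 = 9 + (-(-108 - 24*q))/2 = 9 + (108 + 24*q)/2 = 9 + (54 + 12*q) = 63 + 12*q)
(-55050 + s(-259, 254)) + 280695 = (-55050 + (63 + 12*254)) + 280695 = (-55050 + (63 + 3048)) + 280695 = (-55050 + 3111) + 280695 = -51939 + 280695 = 228756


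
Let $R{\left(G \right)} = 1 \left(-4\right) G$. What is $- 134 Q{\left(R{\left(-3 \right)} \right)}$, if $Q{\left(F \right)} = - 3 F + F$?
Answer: $3216$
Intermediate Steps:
$R{\left(G \right)} = - 4 G$
$Q{\left(F \right)} = - 2 F$
$- 134 Q{\left(R{\left(-3 \right)} \right)} = - 134 \left(- 2 \left(\left(-4\right) \left(-3\right)\right)\right) = - 134 \left(\left(-2\right) 12\right) = \left(-134\right) \left(-24\right) = 3216$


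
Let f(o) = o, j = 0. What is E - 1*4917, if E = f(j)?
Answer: -4917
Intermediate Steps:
E = 0
E - 1*4917 = 0 - 1*4917 = 0 - 4917 = -4917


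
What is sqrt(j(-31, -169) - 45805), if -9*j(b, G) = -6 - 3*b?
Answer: 2*I*sqrt(103083)/3 ≈ 214.04*I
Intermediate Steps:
j(b, G) = 2/3 + b/3 (j(b, G) = -(-6 - 3*b)/9 = 2/3 + b/3)
sqrt(j(-31, -169) - 45805) = sqrt((2/3 + (1/3)*(-31)) - 45805) = sqrt((2/3 - 31/3) - 45805) = sqrt(-29/3 - 45805) = sqrt(-137444/3) = 2*I*sqrt(103083)/3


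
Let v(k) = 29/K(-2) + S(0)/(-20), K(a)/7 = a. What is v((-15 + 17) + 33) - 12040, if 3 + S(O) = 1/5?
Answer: -2107338/175 ≈ -12042.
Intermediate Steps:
K(a) = 7*a
S(O) = -14/5 (S(O) = -3 + 1/5 = -14/5)
v(k) = -338/175 (v(k) = 29/((7*(-2))) - 14/5/(-20) = 29/(-14) - 14/5*(-1/20) = 29*(-1/14) + 7/50 = -29/14 + 7/50 = -338/175)
v((-15 + 17) + 33) - 12040 = -338/175 - 12040 = -2107338/175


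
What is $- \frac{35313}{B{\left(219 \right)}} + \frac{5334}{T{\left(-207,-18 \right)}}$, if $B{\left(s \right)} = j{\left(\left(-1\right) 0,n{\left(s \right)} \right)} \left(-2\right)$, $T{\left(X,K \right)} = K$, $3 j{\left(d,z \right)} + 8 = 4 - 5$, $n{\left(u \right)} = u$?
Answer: $- \frac{37091}{6} \approx -6181.8$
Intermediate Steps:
$j{\left(d,z \right)} = -3$ ($j{\left(d,z \right)} = - \frac{8}{3} + \frac{4 - 5}{3} = - \frac{8}{3} + \frac{1}{3} \left(-1\right) = - \frac{8}{3} - \frac{1}{3} = -3$)
$B{\left(s \right)} = 6$ ($B{\left(s \right)} = \left(-3\right) \left(-2\right) = 6$)
$- \frac{35313}{B{\left(219 \right)}} + \frac{5334}{T{\left(-207,-18 \right)}} = - \frac{35313}{6} + \frac{5334}{-18} = \left(-35313\right) \frac{1}{6} + 5334 \left(- \frac{1}{18}\right) = - \frac{11771}{2} - \frac{889}{3} = - \frac{37091}{6}$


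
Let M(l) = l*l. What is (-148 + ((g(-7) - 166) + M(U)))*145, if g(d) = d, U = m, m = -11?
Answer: -29000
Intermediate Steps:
U = -11
M(l) = l²
(-148 + ((g(-7) - 166) + M(U)))*145 = (-148 + ((-7 - 166) + (-11)²))*145 = (-148 + (-173 + 121))*145 = (-148 - 52)*145 = -200*145 = -29000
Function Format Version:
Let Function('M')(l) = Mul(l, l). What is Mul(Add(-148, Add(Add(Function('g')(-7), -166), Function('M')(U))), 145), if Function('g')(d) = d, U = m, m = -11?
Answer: -29000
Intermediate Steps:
U = -11
Function('M')(l) = Pow(l, 2)
Mul(Add(-148, Add(Add(Function('g')(-7), -166), Function('M')(U))), 145) = Mul(Add(-148, Add(Add(-7, -166), Pow(-11, 2))), 145) = Mul(Add(-148, Add(-173, 121)), 145) = Mul(Add(-148, -52), 145) = Mul(-200, 145) = -29000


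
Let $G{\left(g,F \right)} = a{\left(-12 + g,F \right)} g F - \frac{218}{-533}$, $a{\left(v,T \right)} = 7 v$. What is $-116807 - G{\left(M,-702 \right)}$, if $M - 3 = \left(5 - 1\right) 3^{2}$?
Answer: $\frac{2695719237}{533} \approx 5.0576 \cdot 10^{6}$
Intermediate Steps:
$M = 39$ ($M = 3 + \left(5 - 1\right) 3^{2} = 3 + 4 \cdot 9 = 3 + 36 = 39$)
$G{\left(g,F \right)} = \frac{218}{533} + F g \left(-84 + 7 g\right)$ ($G{\left(g,F \right)} = 7 \left(-12 + g\right) g F - \frac{218}{-533} = \left(-84 + 7 g\right) g F - - \frac{218}{533} = g \left(-84 + 7 g\right) F + \frac{218}{533} = F g \left(-84 + 7 g\right) + \frac{218}{533} = \frac{218}{533} + F g \left(-84 + 7 g\right)$)
$-116807 - G{\left(M,-702 \right)} = -116807 - \left(\frac{218}{533} + 7 \left(-702\right) 39 \left(-12 + 39\right)\right) = -116807 - \left(\frac{218}{533} + 7 \left(-702\right) 39 \cdot 27\right) = -116807 - \left(\frac{218}{533} - 5174442\right) = -116807 - - \frac{2757977368}{533} = -116807 + \frac{2757977368}{533} = \frac{2695719237}{533}$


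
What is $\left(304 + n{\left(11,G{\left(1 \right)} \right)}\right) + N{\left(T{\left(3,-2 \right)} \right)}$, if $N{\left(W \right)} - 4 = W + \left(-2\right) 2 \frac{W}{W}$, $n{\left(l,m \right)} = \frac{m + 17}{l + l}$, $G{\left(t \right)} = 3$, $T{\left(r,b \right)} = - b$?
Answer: $\frac{3376}{11} \approx 306.91$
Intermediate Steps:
$n{\left(l,m \right)} = \frac{17 + m}{2 l}$
$N{\left(W \right)} = W$ ($N{\left(W \right)} = 4 + \left(W + \left(-2\right) 2 \frac{W}{W}\right) = 4 + \left(W - 4\right) = 4 + \left(-4 + W\right) = W$)
$\left(304 + n{\left(11,G{\left(1 \right)} \right)}\right) + N{\left(T{\left(3,-2 \right)} \right)} = \left(304 + \frac{17 + 3}{2 \cdot 11}\right) - -2 = \left(304 + \frac{1}{2} \cdot \frac{1}{11} \cdot 20\right) + 2 = \left(304 + \frac{10}{11}\right) + 2 = \frac{3354}{11} + 2 = \frac{3376}{11}$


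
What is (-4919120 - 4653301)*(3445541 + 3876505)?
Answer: -70089706893366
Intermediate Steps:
(-4919120 - 4653301)*(3445541 + 3876505) = -9572421*7322046 = -70089706893366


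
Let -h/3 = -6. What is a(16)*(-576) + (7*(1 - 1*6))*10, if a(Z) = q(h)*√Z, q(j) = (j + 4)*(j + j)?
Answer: -1825118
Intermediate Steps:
h = 18 (h = -3*(-6) = 18)
q(j) = 2*j*(4 + j) (q(j) = (4 + j)*(2*j) = 2*j*(4 + j))
a(Z) = 792*√Z (a(Z) = (2*18*(4 + 18))*√Z = (2*18*22)*√Z = 792*√Z)
a(16)*(-576) + (7*(1 - 1*6))*10 = (792*√16)*(-576) + (7*(1 - 1*6))*10 = (792*4)*(-576) + (7*(1 - 6))*10 = 3168*(-576) + (7*(-5))*10 = -1824768 - 35*10 = -1824768 - 350 = -1825118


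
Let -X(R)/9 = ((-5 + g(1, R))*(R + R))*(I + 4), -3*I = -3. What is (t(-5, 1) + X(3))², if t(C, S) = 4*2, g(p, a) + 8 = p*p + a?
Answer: 5943844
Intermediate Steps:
I = 1 (I = -⅓*(-3) = 1)
g(p, a) = -8 + a + p² (g(p, a) = -8 + (p*p + a) = -8 + (p² + a) = -8 + (a + p²) = -8 + a + p²)
t(C, S) = 8
X(R) = -90*R*(-12 + R) (X(R) = -9*(-5 + (-8 + R + 1²))*(R + R)*(1 + 4) = -9*(-5 + (-8 + R + 1))*(2*R)*5 = -9*(-5 + (-7 + R))*(2*R)*5 = -9*(-12 + R)*(2*R)*5 = -9*2*R*(-12 + R)*5 = -90*R*(-12 + R))
(t(-5, 1) + X(3))² = (8 + 90*3*(12 - 1*3))² = (8 + 90*3*(12 - 3))² = (8 + 90*3*9)² = (8 + 2430)² = 2438² = 5943844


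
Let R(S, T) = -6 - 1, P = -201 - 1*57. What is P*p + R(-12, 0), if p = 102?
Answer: -26323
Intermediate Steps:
P = -258 (P = -201 - 57 = -258)
R(S, T) = -7
P*p + R(-12, 0) = -258*102 - 7 = -26316 - 7 = -26323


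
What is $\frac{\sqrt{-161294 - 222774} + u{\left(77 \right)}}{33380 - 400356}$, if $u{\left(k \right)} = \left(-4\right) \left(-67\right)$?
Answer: $- \frac{67}{91744} - \frac{i \sqrt{96017}}{183488} \approx -0.00073029 - 0.0016888 i$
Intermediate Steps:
$u{\left(k \right)} = 268$
$\frac{\sqrt{-161294 - 222774} + u{\left(77 \right)}}{33380 - 400356} = \frac{\sqrt{-161294 - 222774} + 268}{33380 - 400356} = \frac{\sqrt{-384068} + 268}{-366976} = \left(2 i \sqrt{96017} + 268\right) \left(- \frac{1}{366976}\right) = \left(268 + 2 i \sqrt{96017}\right) \left(- \frac{1}{366976}\right) = - \frac{67}{91744} - \frac{i \sqrt{96017}}{183488}$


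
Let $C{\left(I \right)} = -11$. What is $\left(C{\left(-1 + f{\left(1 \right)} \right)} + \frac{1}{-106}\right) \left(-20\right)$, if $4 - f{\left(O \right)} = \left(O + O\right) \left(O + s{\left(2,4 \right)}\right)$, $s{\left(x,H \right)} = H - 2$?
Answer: $\frac{11670}{53} \approx 220.19$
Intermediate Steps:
$s{\left(x,H \right)} = -2 + H$ ($s{\left(x,H \right)} = H - 2 = -2 + H$)
$f{\left(O \right)} = 4 - 2 O \left(2 + O\right)$ ($f{\left(O \right)} = 4 - \left(O + O\right) \left(O + \left(-2 + 4\right)\right) = 4 - 2 O \left(O + 2\right) = 4 - 2 O \left(2 + O\right)$)
$\left(C{\left(-1 + f{\left(1 \right)} \right)} + \frac{1}{-106}\right) \left(-20\right) = \left(-11 + \frac{1}{-106}\right) \left(-20\right) = \left(-11 - \frac{1}{106}\right) \left(-20\right) = \left(- \frac{1167}{106}\right) \left(-20\right) = \frac{11670}{53}$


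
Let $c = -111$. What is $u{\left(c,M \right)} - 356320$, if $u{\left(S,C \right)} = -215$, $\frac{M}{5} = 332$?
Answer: $-356535$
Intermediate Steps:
$M = 1660$ ($M = 5 \cdot 332 = 1660$)
$u{\left(c,M \right)} - 356320 = -215 - 356320 = -356535$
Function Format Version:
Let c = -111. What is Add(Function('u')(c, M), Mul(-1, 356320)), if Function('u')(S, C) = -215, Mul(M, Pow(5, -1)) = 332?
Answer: -356535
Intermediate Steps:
M = 1660 (M = Mul(5, 332) = 1660)
Add(Function('u')(c, M), Mul(-1, 356320)) = Add(-215, Mul(-1, 356320)) = Add(-215, -356320) = -356535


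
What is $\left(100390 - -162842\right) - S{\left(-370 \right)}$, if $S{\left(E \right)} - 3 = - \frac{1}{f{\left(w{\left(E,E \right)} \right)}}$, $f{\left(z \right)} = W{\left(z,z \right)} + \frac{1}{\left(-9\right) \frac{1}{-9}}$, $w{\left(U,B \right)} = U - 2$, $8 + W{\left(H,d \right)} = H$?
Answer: $\frac{99763790}{379} \approx 2.6323 \cdot 10^{5}$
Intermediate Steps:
$W{\left(H,d \right)} = -8 + H$
$w{\left(U,B \right)} = -2 + U$ ($w{\left(U,B \right)} = U - 2 = -2 + U$)
$f{\left(z \right)} = -7 + z$ ($f{\left(z \right)} = \left(-8 + z\right) + \frac{1}{\left(-9\right) \frac{1}{-9}} = \left(-8 + z\right) + \frac{1}{\left(-9\right) \left(- \frac{1}{9}\right)} = \left(-8 + z\right) + 1^{-1} = \left(-8 + z\right) + 1 = -7 + z$)
$S{\left(E \right)} = 3 - \frac{1}{-9 + E}$ ($S{\left(E \right)} = 3 - \frac{1}{-7 + \left(-2 + E\right)} = 3 - \frac{1}{-9 + E}$)
$\left(100390 - -162842\right) - S{\left(-370 \right)} = \left(100390 - -162842\right) - \frac{-28 + 3 \left(-370\right)}{-9 - 370} = \left(100390 + 162842\right) - \frac{-28 - 1110}{-379} = 263232 - \left(- \frac{1}{379}\right) \left(-1138\right) = 263232 - \frac{1138}{379} = \frac{99763790}{379}$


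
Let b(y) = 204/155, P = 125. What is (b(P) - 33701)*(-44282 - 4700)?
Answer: 255855076882/155 ≈ 1.6507e+9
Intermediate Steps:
b(y) = 204/155 (b(y) = 204*(1/155) = 204/155)
(b(P) - 33701)*(-44282 - 4700) = (204/155 - 33701)*(-44282 - 4700) = -5223451/155*(-48982) = 255855076882/155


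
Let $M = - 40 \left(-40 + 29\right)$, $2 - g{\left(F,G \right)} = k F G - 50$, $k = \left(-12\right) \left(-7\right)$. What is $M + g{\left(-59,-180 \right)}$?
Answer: $-891588$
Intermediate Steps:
$k = 84$
$g{\left(F,G \right)} = 52 - 84 F G$ ($g{\left(F,G \right)} = 2 - \left(84 F G - 50\right) = 2 - \left(-50 + 84 F G\right) = 52 - 84 F G$)
$M = 440$ ($M = \left(-40\right) \left(-11\right) = 440$)
$M + g{\left(-59,-180 \right)} = 440 + \left(52 - \left(-4956\right) \left(-180\right)\right) = 440 + \left(52 - 892080\right) = 440 - 892028 = -891588$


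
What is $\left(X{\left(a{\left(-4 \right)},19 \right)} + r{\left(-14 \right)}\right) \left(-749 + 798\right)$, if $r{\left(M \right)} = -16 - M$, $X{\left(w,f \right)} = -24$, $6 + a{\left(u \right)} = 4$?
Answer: $-1274$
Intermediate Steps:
$a{\left(u \right)} = -2$ ($a{\left(u \right)} = -6 + 4 = -2$)
$\left(X{\left(a{\left(-4 \right)},19 \right)} + r{\left(-14 \right)}\right) \left(-749 + 798\right) = \left(-24 - 2\right) \left(-749 + 798\right) = \left(-24 + \left(-16 + 14\right)\right) 49 = \left(-24 - 2\right) 49 = \left(-26\right) 49 = -1274$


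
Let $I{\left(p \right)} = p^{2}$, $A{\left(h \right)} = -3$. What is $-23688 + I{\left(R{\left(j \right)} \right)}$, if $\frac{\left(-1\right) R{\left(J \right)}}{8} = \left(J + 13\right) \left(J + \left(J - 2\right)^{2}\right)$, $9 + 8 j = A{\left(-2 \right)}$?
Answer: $954433$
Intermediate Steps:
$j = - \frac{3}{2}$ ($j = - \frac{9}{8} + \frac{1}{8} \left(-3\right) = - \frac{9}{8} - \frac{3}{8} = - \frac{3}{2} \approx -1.5$)
$R{\left(J \right)} = - 8 \left(13 + J\right) \left(J + \left(-2 + J\right)^{2}\right)$ ($R{\left(J \right)} = - 8 \left(J + 13\right) \left(J + \left(J - 2\right)^{2}\right) = - 8 \left(13 + J\right) \left(J + \left(-2 + J\right)^{2}\right)$)
$-23688 + I{\left(R{\left(j \right)} \right)} = -23688 + \left(-416 - 80 \left(- \frac{3}{2}\right)^{2} - 8 \left(- \frac{3}{2}\right)^{3} + 280 \left(- \frac{3}{2}\right)\right)^{2} = -23688 + \left(-416 - 180 - -27 - 420\right)^{2} = -23688 + \left(-416 - 180 + 27 - 420\right)^{2} = -23688 + \left(-989\right)^{2} = -23688 + 978121 = 954433$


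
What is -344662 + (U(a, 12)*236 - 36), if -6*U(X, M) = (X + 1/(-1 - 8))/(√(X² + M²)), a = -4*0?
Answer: -55841017/162 ≈ -3.4470e+5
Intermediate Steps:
a = 0
U(X, M) = -(-⅑ + X)/(6*√(M² + X²)) (U(X, M) = -(X + 1/(-1 - 8))/(6*(√(X² + M²))) = -(X + 1/(-9))/(6*(√(M² + X²))) = -(X - ⅑)/(6*√(M² + X²)) = -(-⅑ + X)/(6*√(M² + X²)))
-344662 + (U(a, 12)*236 - 36) = -344662 + (((1 - 9*0)/(54*√(12² + 0²)))*236 - 36) = -344662 + (((1 + 0)/(54*√(144 + 0)))*236 - 36) = -344662 + (((1/54)*1/√144)*236 - 36) = -344662 + (((1/54)*(1/12)*1)*236 - 36) = -344662 + ((1/648)*236 - 36) = -344662 + (59/162 - 36) = -344662 - 5773/162 = -55841017/162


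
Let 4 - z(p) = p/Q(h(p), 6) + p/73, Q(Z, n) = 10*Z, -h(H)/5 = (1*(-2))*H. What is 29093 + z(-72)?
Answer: 212415227/7300 ≈ 29098.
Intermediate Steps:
h(H) = 10*H (h(H) = -5*1*(-2)*H = -(-10)*H = 10*H)
z(p) = 399/100 - p/73 (z(p) = 4 - (p/((10*(10*p))) + p/73) = 4 - (p/((100*p)) + p*(1/73)) = 4 - (p*(1/(100*p)) + p/73) = 4 - (1/100 + p/73) = 4 + (-1/100 - p/73) = 399/100 - p/73)
29093 + z(-72) = 29093 + (399/100 - 1/73*(-72)) = 29093 + (399/100 + 72/73) = 29093 + 36327/7300 = 212415227/7300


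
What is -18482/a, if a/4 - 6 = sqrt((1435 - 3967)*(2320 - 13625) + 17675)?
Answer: 27723/28641899 - 9241*sqrt(28641935)/57283798 ≈ -0.86238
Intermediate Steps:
a = 24 + 4*sqrt(28641935) (a = 24 + 4*sqrt((1435 - 3967)*(2320 - 13625) + 17675) = 24 + 4*sqrt(-2532*(-11305) + 17675) = 24 + 4*sqrt(28624260 + 17675) = 24 + 4*sqrt(28641935) ≈ 21431.)
-18482/a = -18482/(24 + 4*sqrt(28641935))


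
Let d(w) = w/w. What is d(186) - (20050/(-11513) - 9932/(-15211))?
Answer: 365757677/175124243 ≈ 2.0886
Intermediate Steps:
d(w) = 1
d(186) - (20050/(-11513) - 9932/(-15211)) = 1 - (20050/(-11513) - 9932/(-15211)) = 1 - (20050*(-1/11513) - 9932*(-1/15211)) = 1 - (-20050/11513 + 9932/15211) = 1 - 1*(-190633434/175124243) = 1 + 190633434/175124243 = 365757677/175124243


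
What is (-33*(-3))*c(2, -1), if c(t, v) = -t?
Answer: -198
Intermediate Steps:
(-33*(-3))*c(2, -1) = (-33*(-3))*(-1*2) = 99*(-2) = -198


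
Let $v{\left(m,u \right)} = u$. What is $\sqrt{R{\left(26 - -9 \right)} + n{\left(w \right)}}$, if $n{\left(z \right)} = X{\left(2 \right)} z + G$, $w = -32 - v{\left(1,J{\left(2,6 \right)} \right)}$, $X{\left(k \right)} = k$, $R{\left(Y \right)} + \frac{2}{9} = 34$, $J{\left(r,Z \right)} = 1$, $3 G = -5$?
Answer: $\frac{i \sqrt{305}}{3} \approx 5.8214 i$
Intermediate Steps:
$G = - \frac{5}{3}$ ($G = \frac{1}{3} \left(-5\right) = - \frac{5}{3} \approx -1.6667$)
$R{\left(Y \right)} = \frac{304}{9}$ ($R{\left(Y \right)} = - \frac{2}{9} + 34 = \frac{304}{9}$)
$w = -33$ ($w = -32 - 1 = -33$)
$n{\left(z \right)} = - \frac{5}{3} + 2 z$ ($n{\left(z \right)} = 2 z - \frac{5}{3} = - \frac{5}{3} + 2 z$)
$\sqrt{R{\left(26 - -9 \right)} + n{\left(w \right)}} = \sqrt{\frac{304}{9} + \left(- \frac{5}{3} + 2 \left(-33\right)\right)} = \sqrt{\frac{304}{9} - \frac{203}{3}} = \sqrt{- \frac{305}{9}} = \frac{i \sqrt{305}}{3}$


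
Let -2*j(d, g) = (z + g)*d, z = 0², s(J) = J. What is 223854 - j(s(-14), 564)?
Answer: 219906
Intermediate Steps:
z = 0
j(d, g) = -d*g/2 (j(d, g) = -(0 + g)*d/2 = -g*d/2 = -d*g/2)
223854 - j(s(-14), 564) = 223854 - (-1)*(-14)*564/2 = 223854 - 1*3948 = 223854 - 3948 = 219906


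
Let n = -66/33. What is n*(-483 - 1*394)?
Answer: 1754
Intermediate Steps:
n = -2 (n = -66*1/33 = -2)
n*(-483 - 1*394) = -2*(-483 - 1*394) = -2*(-483 - 394) = -2*(-877) = 1754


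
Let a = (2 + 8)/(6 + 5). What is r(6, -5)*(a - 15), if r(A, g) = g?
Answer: 775/11 ≈ 70.455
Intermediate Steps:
a = 10/11 ≈ 0.90909
r(6, -5)*(a - 15) = -5*(10/11 - 15) = -5*(-155/11) = 775/11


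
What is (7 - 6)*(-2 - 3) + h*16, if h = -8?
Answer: -133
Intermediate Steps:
(7 - 6)*(-2 - 3) + h*16 = (7 - 6)*(-2 - 3) - 8*16 = 1*(-5) - 128 = -5 - 128 = -133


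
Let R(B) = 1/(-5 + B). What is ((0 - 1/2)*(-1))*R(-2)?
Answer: -1/14 ≈ -0.071429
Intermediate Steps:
((0 - 1/2)*(-1))*R(-2) = ((0 - 1/2)*(-1))/(-5 - 2) = ((0 - 1/2)*(-1))/(-7) = ((0 - 1*½)*(-1))*(-⅐) = ((0 - ½)*(-1))*(-⅐) = -½*(-1)*(-⅐) = (½)*(-⅐) = -1/14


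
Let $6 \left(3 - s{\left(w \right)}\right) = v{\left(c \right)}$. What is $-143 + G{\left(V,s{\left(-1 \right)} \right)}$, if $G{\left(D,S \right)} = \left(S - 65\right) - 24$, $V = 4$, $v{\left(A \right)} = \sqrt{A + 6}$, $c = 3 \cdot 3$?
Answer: $-229 - \frac{\sqrt{15}}{6} \approx -229.65$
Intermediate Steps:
$c = 9$
$v{\left(A \right)} = \sqrt{6 + A}$
$s{\left(w \right)} = 3 - \frac{\sqrt{15}}{6}$ ($s{\left(w \right)} = 3 - \frac{\sqrt{6 + 9}}{6} = 3 - \frac{\sqrt{15}}{6}$)
$G{\left(D,S \right)} = -89 + S$ ($G{\left(D,S \right)} = \left(-65 + S\right) - 24 = -89 + S$)
$-143 + G{\left(V,s{\left(-1 \right)} \right)} = -143 - \left(86 + \frac{\sqrt{15}}{6}\right) = -229 - \frac{\sqrt{15}}{6}$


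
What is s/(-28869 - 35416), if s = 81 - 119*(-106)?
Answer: -2539/12857 ≈ -0.19748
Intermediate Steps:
s = 12695 (s = 81 + 12614 = 12695)
s/(-28869 - 35416) = 12695/(-28869 - 35416) = 12695/(-64285) = 12695*(-1/64285) = -2539/12857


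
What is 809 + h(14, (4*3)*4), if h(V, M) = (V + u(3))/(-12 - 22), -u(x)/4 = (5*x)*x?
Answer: 13836/17 ≈ 813.88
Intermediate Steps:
u(x) = -20*x² (u(x) = -4*5*x*x = -20*x²)
h(V, M) = 90/17 - V/34 (h(V, M) = (V - 20*3²)/(-12 - 22) = (V - 20*9)/(-34) = (V - 180)*(-1/34) = (-180 + V)*(-1/34) = 90/17 - V/34)
809 + h(14, (4*3)*4) = 809 + (90/17 - 1/34*14) = 809 + (90/17 - 7/17) = 809 + 83/17 = 13836/17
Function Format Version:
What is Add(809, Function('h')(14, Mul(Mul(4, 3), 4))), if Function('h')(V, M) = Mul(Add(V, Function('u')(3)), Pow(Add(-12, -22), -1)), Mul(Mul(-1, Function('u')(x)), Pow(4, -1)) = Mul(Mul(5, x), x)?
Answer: Rational(13836, 17) ≈ 813.88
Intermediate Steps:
Function('u')(x) = Mul(-20, Pow(x, 2)) (Function('u')(x) = Mul(-4, Mul(Mul(5, x), x)) = Mul(-4, Mul(5, Pow(x, 2))) = Mul(-20, Pow(x, 2)))
Function('h')(V, M) = Add(Rational(90, 17), Mul(Rational(-1, 34), V)) (Function('h')(V, M) = Mul(Add(V, Mul(-20, Pow(3, 2))), Pow(Add(-12, -22), -1)) = Mul(Add(V, Mul(-20, 9)), Pow(-34, -1)) = Mul(Add(V, -180), Rational(-1, 34)) = Mul(Add(-180, V), Rational(-1, 34)) = Add(Rational(90, 17), Mul(Rational(-1, 34), V)))
Add(809, Function('h')(14, Mul(Mul(4, 3), 4))) = Add(809, Add(Rational(90, 17), Mul(Rational(-1, 34), 14))) = Add(809, Add(Rational(90, 17), Rational(-7, 17))) = Add(809, Rational(83, 17)) = Rational(13836, 17)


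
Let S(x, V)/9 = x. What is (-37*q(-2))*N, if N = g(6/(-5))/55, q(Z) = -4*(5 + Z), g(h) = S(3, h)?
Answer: 11988/55 ≈ 217.96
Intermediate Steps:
S(x, V) = 9*x
g(h) = 27 (g(h) = 9*3 = 27)
q(Z) = -20 - 4*Z
N = 27/55 ≈ 0.49091
(-37*q(-2))*N = -37*(-20 - 4*(-2))*(27/55) = -37*(-20 + 8)*(27/55) = -37*(-12)*(27/55) = 444*(27/55) = 11988/55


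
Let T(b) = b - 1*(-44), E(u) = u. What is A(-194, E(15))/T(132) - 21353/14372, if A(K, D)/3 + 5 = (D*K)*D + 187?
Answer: -29342569/39523 ≈ -742.42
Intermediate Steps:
A(K, D) = 546 + 3*K*D² (A(K, D) = -15 + 3*((D*K)*D + 187) = -15 + 3*(K*D² + 187) = -15 + 3*(187 + K*D²) = -15 + (561 + 3*K*D²) = 546 + 3*K*D²)
T(b) = 44 + b (T(b) = b + 44 = 44 + b)
A(-194, E(15))/T(132) - 21353/14372 = (546 + 3*(-194)*15²)/(44 + 132) - 21353/14372 = (546 + 3*(-194)*225)/176 - 21353*1/14372 = (546 - 130950)*(1/176) - 21353/14372 = -130404*1/176 - 21353/14372 = -32601/44 - 21353/14372 = -29342569/39523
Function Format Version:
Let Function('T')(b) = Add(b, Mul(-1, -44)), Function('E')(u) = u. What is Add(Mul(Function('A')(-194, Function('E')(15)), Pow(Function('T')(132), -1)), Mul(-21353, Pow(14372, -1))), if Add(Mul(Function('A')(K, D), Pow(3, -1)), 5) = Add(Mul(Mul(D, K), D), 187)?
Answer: Rational(-29342569, 39523) ≈ -742.42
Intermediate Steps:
Function('A')(K, D) = Add(546, Mul(3, K, Pow(D, 2))) (Function('A')(K, D) = Add(-15, Mul(3, Add(Mul(Mul(D, K), D), 187))) = Add(-15, Mul(3, Add(Mul(K, Pow(D, 2)), 187))) = Add(-15, Mul(3, Add(187, Mul(K, Pow(D, 2))))) = Add(-15, Add(561, Mul(3, K, Pow(D, 2)))) = Add(546, Mul(3, K, Pow(D, 2))))
Function('T')(b) = Add(44, b) (Function('T')(b) = Add(b, 44) = Add(44, b))
Add(Mul(Function('A')(-194, Function('E')(15)), Pow(Function('T')(132), -1)), Mul(-21353, Pow(14372, -1))) = Add(Mul(Add(546, Mul(3, -194, Pow(15, 2))), Pow(Add(44, 132), -1)), Mul(-21353, Pow(14372, -1))) = Add(Mul(Add(546, Mul(3, -194, 225)), Pow(176, -1)), Mul(-21353, Rational(1, 14372))) = Add(Mul(Add(546, -130950), Rational(1, 176)), Rational(-21353, 14372)) = Add(Mul(-130404, Rational(1, 176)), Rational(-21353, 14372)) = Add(Rational(-32601, 44), Rational(-21353, 14372)) = Rational(-29342569, 39523)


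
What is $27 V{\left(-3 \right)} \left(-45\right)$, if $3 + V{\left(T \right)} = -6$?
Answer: $10935$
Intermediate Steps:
$V{\left(T \right)} = -9$ ($V{\left(T \right)} = -3 - 6 = -9$)
$27 V{\left(-3 \right)} \left(-45\right) = 27 \left(-9\right) \left(-45\right) = \left(-243\right) \left(-45\right) = 10935$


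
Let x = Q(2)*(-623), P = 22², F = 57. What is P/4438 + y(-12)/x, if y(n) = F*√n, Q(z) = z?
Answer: 242/2219 - 57*I*√3/623 ≈ 0.10906 - 0.15847*I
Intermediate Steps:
P = 484
y(n) = 57*√n
x = -1246 (x = 2*(-623) = -1246)
P/4438 + y(-12)/x = 484/4438 + (57*√(-12))/(-1246) = 484*(1/4438) + (57*(2*I*√3))*(-1/1246) = 242/2219 + (114*I*√3)*(-1/1246) = 242/2219 - 57*I*√3/623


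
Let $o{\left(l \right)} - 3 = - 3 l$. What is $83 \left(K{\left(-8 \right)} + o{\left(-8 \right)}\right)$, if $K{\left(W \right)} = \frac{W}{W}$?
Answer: $2324$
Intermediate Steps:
$o{\left(l \right)} = 3 - 3 l$
$K{\left(W \right)} = 1$
$83 \left(K{\left(-8 \right)} + o{\left(-8 \right)}\right) = 83 \left(1 + \left(3 - -24\right)\right) = 83 \left(1 + \left(3 + 24\right)\right) = 83 \left(1 + 27\right) = 83 \cdot 28 = 2324$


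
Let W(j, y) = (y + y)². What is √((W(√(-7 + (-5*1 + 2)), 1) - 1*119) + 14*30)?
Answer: √305 ≈ 17.464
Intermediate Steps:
W(j, y) = 4*y² (W(j, y) = (2*y)² = 4*y²)
√((W(√(-7 + (-5*1 + 2)), 1) - 1*119) + 14*30) = √((4*1² - 1*119) + 14*30) = √((4*1 - 119) + 420) = √((4 - 119) + 420) = √(-115 + 420) = √305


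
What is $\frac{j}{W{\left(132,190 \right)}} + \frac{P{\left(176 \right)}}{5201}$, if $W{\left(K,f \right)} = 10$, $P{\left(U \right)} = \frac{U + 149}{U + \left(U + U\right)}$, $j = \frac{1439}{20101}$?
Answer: $\frac{2008503221}{275999594640} \approx 0.0072772$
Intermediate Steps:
$j = \frac{1439}{20101}$ ($j = 1439 \cdot \frac{1}{20101} = \frac{1439}{20101} \approx 0.071589$)
$P{\left(U \right)} = \frac{149 + U}{3 U}$ ($P{\left(U \right)} = \frac{149 + U}{U + 2 U} = \frac{149 + U}{3 U}$)
$\frac{j}{W{\left(132,190 \right)}} + \frac{P{\left(176 \right)}}{5201} = \frac{1439}{20101 \cdot 10} + \frac{\frac{1}{3} \cdot \frac{1}{176} \left(149 + 176\right)}{5201} = \frac{1439}{20101} \cdot \frac{1}{10} + \frac{1}{3} \cdot \frac{1}{176} \cdot 325 \cdot \frac{1}{5201} = \frac{1439}{201010} + \frac{325}{528} \cdot \frac{1}{5201} = \frac{1439}{201010} + \frac{325}{2746128} = \frac{2008503221}{275999594640}$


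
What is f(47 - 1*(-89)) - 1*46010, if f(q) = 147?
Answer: -45863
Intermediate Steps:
f(47 - 1*(-89)) - 1*46010 = 147 - 1*46010 = 147 - 46010 = -45863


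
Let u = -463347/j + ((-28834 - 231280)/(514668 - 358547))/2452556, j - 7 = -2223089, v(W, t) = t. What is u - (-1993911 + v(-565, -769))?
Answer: 212235989658422365541898/106401010428645079 ≈ 1.9947e+6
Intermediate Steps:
j = -2223082 (j = 7 - 2223089 = -2223082)
u = 22176612599362178/106401010428645079 (u = -463347/(-2223082) + ((-28834 - 231280)/(514668 - 358547))/2452556 = -463347*(-1/2223082) - 260114/156121*(1/2452556) = 463347/2223082 - 260114*1/156121*(1/2452556) = 463347/2223082 - 260114/156121*1/2452556 = 463347/2223082 - 130057/191447747638 = 22176612599362178/106401010428645079 ≈ 0.20842)
u - (-1993911 + v(-565, -769)) = 22176612599362178/106401010428645079 - (-1993911 - 769) = 22176612599362178/106401010428645079 - 1*(-1994680) = 22176612599362178/106401010428645079 + 1994680 = 212235989658422365541898/106401010428645079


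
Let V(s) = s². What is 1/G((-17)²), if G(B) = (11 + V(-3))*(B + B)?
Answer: 1/11560 ≈ 8.6505e-5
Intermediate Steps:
G(B) = 40*B (G(B) = (11 + (-3)²)*(B + B) = (11 + 9)*(2*B) = 20*(2*B) = 40*B)
1/G((-17)²) = 1/(40*(-17)²) = 1/(40*289) = 1/11560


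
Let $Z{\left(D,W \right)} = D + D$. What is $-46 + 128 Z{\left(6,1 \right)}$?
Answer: $1490$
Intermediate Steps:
$Z{\left(D,W \right)} = 2 D$
$-46 + 128 Z{\left(6,1 \right)} = -46 + 128 \cdot 2 \cdot 6 = -46 + 128 \cdot 12 = -46 + 1536 = 1490$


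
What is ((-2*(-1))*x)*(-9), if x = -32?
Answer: 576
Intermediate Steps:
((-2*(-1))*x)*(-9) = (-2*(-1)*(-32))*(-9) = (2*(-32))*(-9) = -64*(-9) = 576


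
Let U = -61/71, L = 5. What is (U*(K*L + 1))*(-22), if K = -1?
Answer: -5368/71 ≈ -75.606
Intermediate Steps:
U = -61/71 (U = -61*1/71 = -61/71 ≈ -0.85915)
(U*(K*L + 1))*(-22) = -61*(-1*5 + 1)/71*(-22) = -61*(-5 + 1)/71*(-22) = -61/71*(-4)*(-22) = (244/71)*(-22) = -5368/71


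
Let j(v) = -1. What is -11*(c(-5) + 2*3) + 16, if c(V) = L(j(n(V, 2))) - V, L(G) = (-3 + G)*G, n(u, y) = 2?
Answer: -149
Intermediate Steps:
L(G) = G*(-3 + G)
c(V) = 4 - V (c(V) = -(-3 - 1) - V = -1*(-4) - V = 4 - V)
-11*(c(-5) + 2*3) + 16 = -11*((4 - 1*(-5)) + 2*3) + 16 = -11*((4 + 5) + 6) + 16 = -11*(9 + 6) + 16 = -11*15 + 16 = -165 + 16 = -149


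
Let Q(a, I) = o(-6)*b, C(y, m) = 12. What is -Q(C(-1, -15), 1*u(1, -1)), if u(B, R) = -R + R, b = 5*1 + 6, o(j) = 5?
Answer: -55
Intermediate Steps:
b = 11 (b = 5 + 6 = 11)
u(B, R) = 0
Q(a, I) = 55 (Q(a, I) = 5*11 = 55)
-Q(C(-1, -15), 1*u(1, -1)) = -1*55 = -55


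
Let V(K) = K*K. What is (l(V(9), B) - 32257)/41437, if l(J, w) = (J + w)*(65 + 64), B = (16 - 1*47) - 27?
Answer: -29290/41437 ≈ -0.70686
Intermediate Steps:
V(K) = K²
B = -58 (B = (16 - 47) - 27 = -31 - 27 = -58)
l(J, w) = 129*J + 129*w (l(J, w) = (J + w)*129 = 129*J + 129*w)
(l(V(9), B) - 32257)/41437 = ((129*9² + 129*(-58)) - 32257)/41437 = ((129*81 - 7482) - 32257)*(1/41437) = ((10449 - 7482) - 32257)*(1/41437) = (2967 - 32257)*(1/41437) = -29290*1/41437 = -29290/41437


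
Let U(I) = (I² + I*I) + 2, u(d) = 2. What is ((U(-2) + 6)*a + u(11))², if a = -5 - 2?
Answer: 12100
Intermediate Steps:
a = -7
U(I) = 2 + 2*I² (U(I) = (I² + I²) + 2 = 2*I² + 2 = 2 + 2*I²)
((U(-2) + 6)*a + u(11))² = (((2 + 2*(-2)²) + 6)*(-7) + 2)² = (((2 + 2*4) + 6)*(-7) + 2)² = (((2 + 8) + 6)*(-7) + 2)² = ((10 + 6)*(-7) + 2)² = (16*(-7) + 2)² = (-112 + 2)² = (-110)² = 12100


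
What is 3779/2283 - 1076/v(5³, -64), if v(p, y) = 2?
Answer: -1224475/2283 ≈ -536.34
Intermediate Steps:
3779/2283 - 1076/v(5³, -64) = 3779/2283 - 1076/2 = 3779*(1/2283) - 1076*½ = 3779/2283 - 538 = -1224475/2283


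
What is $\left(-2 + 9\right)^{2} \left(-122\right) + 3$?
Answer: $-5975$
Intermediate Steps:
$\left(-2 + 9\right)^{2} \left(-122\right) + 3 = 7^{2} \left(-122\right) + 3 = 49 \left(-122\right) + 3 = -5978 + 3 = -5975$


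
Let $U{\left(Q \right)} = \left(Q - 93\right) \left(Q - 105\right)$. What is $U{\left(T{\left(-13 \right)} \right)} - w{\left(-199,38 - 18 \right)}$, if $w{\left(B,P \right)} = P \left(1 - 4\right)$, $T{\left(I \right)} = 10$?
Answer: $7945$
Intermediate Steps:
$w{\left(B,P \right)} = - 3 P$ ($w{\left(B,P \right)} = P \left(-3\right) = - 3 P$)
$U{\left(Q \right)} = \left(-105 + Q\right) \left(-93 + Q\right)$ ($U{\left(Q \right)} = \left(-93 + Q\right) \left(-105 + Q\right) = \left(-105 + Q\right) \left(-93 + Q\right)$)
$U{\left(T{\left(-13 \right)} \right)} - w{\left(-199,38 - 18 \right)} = \left(9765 + 10^{2} - 1980\right) - - 3 \left(38 - 18\right) = \left(9765 + 100 - 1980\right) - \left(-3\right) 20 = 7885 - -60 = 7885 + 60 = 7945$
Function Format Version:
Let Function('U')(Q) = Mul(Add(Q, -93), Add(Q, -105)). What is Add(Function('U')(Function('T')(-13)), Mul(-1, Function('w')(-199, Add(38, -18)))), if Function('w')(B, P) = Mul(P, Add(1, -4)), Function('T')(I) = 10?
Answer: 7945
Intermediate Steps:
Function('w')(B, P) = Mul(-3, P) (Function('w')(B, P) = Mul(P, -3) = Mul(-3, P))
Function('U')(Q) = Mul(Add(-105, Q), Add(-93, Q)) (Function('U')(Q) = Mul(Add(-93, Q), Add(-105, Q)) = Mul(Add(-105, Q), Add(-93, Q)))
Add(Function('U')(Function('T')(-13)), Mul(-1, Function('w')(-199, Add(38, -18)))) = Add(Add(9765, Pow(10, 2), Mul(-198, 10)), Mul(-1, Mul(-3, Add(38, -18)))) = Add(Add(9765, 100, -1980), Mul(-1, Mul(-3, 20))) = Add(7885, Mul(-1, -60)) = Add(7885, 60) = 7945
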